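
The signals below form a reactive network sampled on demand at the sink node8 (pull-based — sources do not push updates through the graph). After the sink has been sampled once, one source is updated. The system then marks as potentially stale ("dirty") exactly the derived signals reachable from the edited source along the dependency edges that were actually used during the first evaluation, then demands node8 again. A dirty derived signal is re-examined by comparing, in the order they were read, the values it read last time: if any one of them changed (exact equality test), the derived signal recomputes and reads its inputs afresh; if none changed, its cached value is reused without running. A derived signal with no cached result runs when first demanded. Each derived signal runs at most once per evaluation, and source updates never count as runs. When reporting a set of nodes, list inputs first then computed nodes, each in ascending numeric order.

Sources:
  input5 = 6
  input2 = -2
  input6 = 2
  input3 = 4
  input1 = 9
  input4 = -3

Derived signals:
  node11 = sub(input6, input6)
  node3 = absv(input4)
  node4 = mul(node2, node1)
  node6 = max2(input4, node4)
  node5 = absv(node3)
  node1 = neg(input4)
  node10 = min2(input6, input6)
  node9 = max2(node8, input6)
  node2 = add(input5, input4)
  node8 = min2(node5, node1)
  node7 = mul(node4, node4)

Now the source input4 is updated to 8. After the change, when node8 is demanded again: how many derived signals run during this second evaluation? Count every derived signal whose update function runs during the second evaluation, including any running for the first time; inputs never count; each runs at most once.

Initial pass — values computed on the first demand:
  node1 = neg(-3) = 3
  node3 = absv(-3) = 3
  node5 = absv(3) = 3
  node8 = min2(3, 3) = 3

Second demand — change propagation:
  node1: re-runs because input4 -3->8; new result -8.
  node3: re-runs because input4 -3->8; new result 8.
  node5: re-runs because node3 3->8; new result 8.
  node8: re-runs because node5 3->8; node1 3->-8; new result -8.

Run set: node1, node3, node5, node8 (4 run).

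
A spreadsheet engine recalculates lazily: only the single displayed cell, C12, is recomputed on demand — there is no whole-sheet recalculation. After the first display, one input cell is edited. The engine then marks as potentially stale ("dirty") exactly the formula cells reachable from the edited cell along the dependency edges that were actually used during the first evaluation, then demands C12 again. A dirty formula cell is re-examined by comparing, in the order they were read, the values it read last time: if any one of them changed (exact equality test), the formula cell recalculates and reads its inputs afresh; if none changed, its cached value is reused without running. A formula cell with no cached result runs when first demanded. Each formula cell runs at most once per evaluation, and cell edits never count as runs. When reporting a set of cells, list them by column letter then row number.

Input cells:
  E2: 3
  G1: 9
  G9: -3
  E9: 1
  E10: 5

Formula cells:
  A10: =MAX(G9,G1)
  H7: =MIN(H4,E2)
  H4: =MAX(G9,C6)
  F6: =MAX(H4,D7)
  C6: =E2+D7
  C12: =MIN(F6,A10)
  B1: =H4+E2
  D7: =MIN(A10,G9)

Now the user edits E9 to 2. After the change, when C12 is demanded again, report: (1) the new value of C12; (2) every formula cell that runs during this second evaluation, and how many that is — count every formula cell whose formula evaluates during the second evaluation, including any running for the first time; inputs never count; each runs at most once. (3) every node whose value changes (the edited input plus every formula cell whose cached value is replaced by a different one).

New value of C12: 0.
Formula cells that run: none — 0 in total.
Values that change: E9.
Key observation: E9 is never demanded by the output, so the edit triggers no recomputation at all.

First evaluation (everything demanded from the output):
  A10 = MAX(-3, 9) = 9
  D7 = MIN(9, -3) = -3
  C6 = 3 + -3 = 0
  H4 = MAX(-3, 0) = 0
  F6 = MAX(0, -3) = 0
  C12 = MIN(0, 9) = 0

Propagation after the edit:
  E9 feeds no computation that the output demands — nothing is marked dirty and nothing runs.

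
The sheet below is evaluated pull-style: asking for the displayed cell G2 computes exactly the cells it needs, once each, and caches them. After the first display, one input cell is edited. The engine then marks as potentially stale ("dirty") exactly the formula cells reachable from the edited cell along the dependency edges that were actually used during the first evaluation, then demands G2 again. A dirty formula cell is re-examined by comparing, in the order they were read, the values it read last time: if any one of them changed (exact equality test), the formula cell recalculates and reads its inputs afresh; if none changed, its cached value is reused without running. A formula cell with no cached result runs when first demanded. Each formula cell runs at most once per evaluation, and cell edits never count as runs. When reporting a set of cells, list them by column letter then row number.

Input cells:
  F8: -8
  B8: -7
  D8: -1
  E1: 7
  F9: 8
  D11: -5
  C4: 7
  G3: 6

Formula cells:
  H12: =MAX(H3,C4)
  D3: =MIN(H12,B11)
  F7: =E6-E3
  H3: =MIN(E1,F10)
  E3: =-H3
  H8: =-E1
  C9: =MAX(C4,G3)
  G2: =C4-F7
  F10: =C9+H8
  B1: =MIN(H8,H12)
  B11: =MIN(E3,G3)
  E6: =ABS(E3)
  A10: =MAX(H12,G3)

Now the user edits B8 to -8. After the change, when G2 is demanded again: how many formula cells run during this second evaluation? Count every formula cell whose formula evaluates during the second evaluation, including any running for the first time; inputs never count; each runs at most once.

0 formula cells run: none.
Note the shortcut — nothing in the graph depends on B8 at all, so no recomputation happens.

First demand of the output computes:
  C9 = MAX(7, 6) = 7
  H8 = -(7) = -7
  F10 = 7 + -7 = 0
  H3 = MIN(7, 0) = 0
  E3 = -(0) = 0
  E6 = ABS(0) = 0
  F7 = 0 - 0 = 0
  G2 = 7 - 0 = 7

After the edit, cleaning proceeds:
  no node depends on B8 at all; the second demand re-runs nothing.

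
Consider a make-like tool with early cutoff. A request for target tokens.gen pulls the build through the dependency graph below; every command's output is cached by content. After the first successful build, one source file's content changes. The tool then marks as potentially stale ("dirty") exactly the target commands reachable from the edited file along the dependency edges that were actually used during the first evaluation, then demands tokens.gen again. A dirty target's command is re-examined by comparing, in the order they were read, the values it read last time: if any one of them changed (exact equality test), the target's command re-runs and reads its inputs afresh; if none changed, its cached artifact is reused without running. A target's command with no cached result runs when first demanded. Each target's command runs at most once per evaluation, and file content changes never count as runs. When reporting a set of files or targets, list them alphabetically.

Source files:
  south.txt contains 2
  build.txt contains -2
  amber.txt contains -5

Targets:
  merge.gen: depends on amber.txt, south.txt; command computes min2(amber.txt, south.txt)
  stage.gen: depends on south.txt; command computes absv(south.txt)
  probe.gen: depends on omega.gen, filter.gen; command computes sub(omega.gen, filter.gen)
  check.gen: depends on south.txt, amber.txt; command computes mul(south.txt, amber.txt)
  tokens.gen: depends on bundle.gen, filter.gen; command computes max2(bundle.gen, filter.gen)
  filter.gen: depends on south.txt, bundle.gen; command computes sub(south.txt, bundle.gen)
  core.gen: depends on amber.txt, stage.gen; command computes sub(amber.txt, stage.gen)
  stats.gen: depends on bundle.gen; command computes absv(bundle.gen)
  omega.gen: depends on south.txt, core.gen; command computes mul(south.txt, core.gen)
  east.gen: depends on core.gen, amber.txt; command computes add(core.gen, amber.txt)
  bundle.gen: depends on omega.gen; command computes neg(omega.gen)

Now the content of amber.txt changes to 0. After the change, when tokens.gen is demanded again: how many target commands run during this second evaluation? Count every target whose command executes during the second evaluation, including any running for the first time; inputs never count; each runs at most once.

First demand of the output computes:
  stage.gen = absv(2) = 2
  core.gen = sub(-5, 2) = -7
  omega.gen = mul(2, -7) = -14
  bundle.gen = neg(-14) = 14
  filter.gen = sub(2, 14) = -12
  tokens.gen = max2(14, -12) = 14

After the edit, cleaning proceeds:
  core.gen: a read changed (amber.txt -5->0) — executes, giving -2.
  omega.gen: a read changed (core.gen -7->-2) — executes, giving -4.
  bundle.gen: a read changed (omega.gen -14->-4) — executes, giving 4.
  filter.gen: a read changed (bundle.gen 14->4) — executes, giving -2.
  tokens.gen: a read changed (bundle.gen 14->4; filter.gen -12->-2) — executes, giving 4.

5 target commands run: bundle.gen, core.gen, filter.gen, omega.gen, tokens.gen.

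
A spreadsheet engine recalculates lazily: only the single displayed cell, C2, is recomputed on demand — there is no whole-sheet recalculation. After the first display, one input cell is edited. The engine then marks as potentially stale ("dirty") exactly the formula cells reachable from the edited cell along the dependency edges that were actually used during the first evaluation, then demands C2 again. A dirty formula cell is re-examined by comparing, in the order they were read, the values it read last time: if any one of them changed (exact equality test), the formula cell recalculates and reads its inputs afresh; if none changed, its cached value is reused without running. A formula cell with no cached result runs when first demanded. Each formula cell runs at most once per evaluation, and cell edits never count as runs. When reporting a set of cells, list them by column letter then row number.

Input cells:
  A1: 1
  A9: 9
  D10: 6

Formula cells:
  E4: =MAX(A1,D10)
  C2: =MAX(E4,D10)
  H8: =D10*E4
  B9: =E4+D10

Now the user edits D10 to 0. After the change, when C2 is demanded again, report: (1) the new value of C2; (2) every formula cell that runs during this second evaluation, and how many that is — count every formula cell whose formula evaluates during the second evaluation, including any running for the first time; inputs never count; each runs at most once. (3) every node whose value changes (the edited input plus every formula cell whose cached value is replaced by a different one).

New value of C2: 1.
Formula cells that run: C2, E4 — 2 in total.
Values that change: C2, D10, E4.

First evaluation (everything demanded from the output):
  E4 = MAX(1, 6) = 6
  C2 = MAX(6, 6) = 6

Propagation after the edit:
  E4: runs — D10 6->0; result 1.
  C2: runs — E4 6->1; D10 6->0; result 1.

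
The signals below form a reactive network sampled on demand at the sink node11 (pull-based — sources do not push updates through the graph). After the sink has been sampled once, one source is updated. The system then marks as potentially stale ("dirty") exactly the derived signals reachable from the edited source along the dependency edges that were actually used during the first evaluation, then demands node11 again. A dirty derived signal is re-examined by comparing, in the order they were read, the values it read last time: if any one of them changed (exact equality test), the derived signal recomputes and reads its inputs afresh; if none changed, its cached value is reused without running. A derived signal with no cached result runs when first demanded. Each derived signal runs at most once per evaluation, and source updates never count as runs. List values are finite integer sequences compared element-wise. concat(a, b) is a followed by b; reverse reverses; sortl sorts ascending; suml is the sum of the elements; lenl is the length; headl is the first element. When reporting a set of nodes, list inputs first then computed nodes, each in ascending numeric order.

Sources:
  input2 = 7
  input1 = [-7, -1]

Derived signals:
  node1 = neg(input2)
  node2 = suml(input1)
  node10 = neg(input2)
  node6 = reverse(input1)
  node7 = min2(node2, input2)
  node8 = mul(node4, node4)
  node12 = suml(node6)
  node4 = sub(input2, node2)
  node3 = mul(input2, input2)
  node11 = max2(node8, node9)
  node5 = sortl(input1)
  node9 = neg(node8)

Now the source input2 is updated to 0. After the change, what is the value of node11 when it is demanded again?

node11 now evaluates to 64.

Initial pass — values computed on the first demand:
  node2 = suml([-7, -1]) = -8
  node4 = sub(7, -8) = 15
  node8 = mul(15, 15) = 225
  node9 = neg(225) = -225
  node11 = max2(225, -225) = 225

Second demand — change propagation:
  node4: re-runs because input2 7->0; new result 8.
  node8: re-runs because node4 15->8; node4 15->8; new result 64.
  node9: re-runs because node8 225->64; new result -64.
  node11: re-runs because node8 225->64; node9 -225->-64; new result 64.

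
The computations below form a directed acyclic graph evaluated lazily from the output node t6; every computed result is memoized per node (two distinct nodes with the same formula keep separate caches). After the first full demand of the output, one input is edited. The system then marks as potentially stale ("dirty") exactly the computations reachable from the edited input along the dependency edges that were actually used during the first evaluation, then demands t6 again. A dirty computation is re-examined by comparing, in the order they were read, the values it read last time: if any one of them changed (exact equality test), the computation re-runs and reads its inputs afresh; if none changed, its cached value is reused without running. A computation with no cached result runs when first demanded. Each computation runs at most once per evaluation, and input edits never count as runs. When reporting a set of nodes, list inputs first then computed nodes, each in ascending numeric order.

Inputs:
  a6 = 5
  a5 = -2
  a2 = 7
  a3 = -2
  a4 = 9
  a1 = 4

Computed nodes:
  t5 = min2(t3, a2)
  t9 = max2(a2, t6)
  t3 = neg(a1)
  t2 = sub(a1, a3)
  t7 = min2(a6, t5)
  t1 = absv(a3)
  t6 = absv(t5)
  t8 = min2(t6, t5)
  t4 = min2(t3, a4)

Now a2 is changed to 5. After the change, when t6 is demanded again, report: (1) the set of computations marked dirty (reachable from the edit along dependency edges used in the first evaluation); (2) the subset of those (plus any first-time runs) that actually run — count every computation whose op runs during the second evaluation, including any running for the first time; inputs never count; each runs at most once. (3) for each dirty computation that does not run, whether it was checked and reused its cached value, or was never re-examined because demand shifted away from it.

The edit dirties: t5, t6.
1 computations run: t5.
Cache hits after checking: t6.
Note the absorption at t5: it re-runs yet its value is the same, leaving the output's value untouched.

First demand of the output computes:
  t3 = neg(4) = -4
  t5 = min2(-4, 7) = -4
  t6 = absv(-4) = 4

After the edit, cleaning proceeds:
  t5: a read changed (a2 7->5) — executes, giving -4 — identical to its old value.
  t6: dirty, but its reads are unchanged (t5 unchanged); cached 4 stands.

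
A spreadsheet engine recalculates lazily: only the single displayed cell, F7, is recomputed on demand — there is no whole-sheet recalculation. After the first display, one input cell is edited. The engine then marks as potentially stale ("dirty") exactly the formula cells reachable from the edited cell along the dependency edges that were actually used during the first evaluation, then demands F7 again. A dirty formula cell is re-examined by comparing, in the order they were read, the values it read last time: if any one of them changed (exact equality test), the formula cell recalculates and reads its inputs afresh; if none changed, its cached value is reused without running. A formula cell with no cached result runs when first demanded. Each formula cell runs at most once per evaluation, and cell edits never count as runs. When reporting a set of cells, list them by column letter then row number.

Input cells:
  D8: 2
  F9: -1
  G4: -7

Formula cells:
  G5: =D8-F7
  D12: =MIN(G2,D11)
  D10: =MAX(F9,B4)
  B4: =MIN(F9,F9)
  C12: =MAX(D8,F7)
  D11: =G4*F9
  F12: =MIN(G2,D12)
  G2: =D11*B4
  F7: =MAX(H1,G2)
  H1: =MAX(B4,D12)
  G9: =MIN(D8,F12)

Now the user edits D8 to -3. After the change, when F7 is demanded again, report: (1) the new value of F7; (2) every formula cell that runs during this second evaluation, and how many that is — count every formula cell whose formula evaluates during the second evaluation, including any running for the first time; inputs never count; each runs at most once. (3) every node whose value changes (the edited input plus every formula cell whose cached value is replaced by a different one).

New value of F7: -1.
Formula cells that run: none — 0 in total.
Values that change: D8.
Key observation: D8 is never demanded by the output, so the edit triggers no recomputation at all.

First evaluation (everything demanded from the output):
  B4 = MIN(-1, -1) = -1
  D11 = -7 * -1 = 7
  G2 = 7 * -1 = -7
  D12 = MIN(-7, 7) = -7
  H1 = MAX(-1, -7) = -1
  F7 = MAX(-1, -7) = -1

Propagation after the edit:
  D8 feeds no computation that the output demands — nothing is marked dirty and nothing runs.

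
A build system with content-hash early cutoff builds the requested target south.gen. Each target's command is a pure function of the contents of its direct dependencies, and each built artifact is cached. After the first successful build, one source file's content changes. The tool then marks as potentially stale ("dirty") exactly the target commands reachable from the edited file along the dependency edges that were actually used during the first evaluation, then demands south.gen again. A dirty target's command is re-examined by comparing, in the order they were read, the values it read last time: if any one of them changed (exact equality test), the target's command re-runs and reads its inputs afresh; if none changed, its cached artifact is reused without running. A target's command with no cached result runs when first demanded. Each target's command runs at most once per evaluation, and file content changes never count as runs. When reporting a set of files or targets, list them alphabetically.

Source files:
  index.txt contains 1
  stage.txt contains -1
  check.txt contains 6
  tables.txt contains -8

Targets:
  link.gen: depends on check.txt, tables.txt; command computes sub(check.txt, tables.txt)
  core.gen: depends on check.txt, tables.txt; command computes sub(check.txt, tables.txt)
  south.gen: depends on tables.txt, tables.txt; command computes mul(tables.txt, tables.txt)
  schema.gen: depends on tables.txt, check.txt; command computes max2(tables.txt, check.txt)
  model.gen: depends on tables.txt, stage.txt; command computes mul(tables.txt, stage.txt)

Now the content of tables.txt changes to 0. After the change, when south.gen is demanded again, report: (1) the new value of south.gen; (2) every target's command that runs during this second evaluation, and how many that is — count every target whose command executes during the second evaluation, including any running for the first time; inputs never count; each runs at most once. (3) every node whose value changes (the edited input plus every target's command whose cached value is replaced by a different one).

New value of south.gen: 0.
Target commands that run: south.gen — 1 in total.
Values that change: south.gen, tables.txt.

First evaluation (everything demanded from the output):
  south.gen = mul(-8, -8) = 64

Propagation after the edit:
  south.gen: runs — tables.txt -8->0; tables.txt -8->0; result 0.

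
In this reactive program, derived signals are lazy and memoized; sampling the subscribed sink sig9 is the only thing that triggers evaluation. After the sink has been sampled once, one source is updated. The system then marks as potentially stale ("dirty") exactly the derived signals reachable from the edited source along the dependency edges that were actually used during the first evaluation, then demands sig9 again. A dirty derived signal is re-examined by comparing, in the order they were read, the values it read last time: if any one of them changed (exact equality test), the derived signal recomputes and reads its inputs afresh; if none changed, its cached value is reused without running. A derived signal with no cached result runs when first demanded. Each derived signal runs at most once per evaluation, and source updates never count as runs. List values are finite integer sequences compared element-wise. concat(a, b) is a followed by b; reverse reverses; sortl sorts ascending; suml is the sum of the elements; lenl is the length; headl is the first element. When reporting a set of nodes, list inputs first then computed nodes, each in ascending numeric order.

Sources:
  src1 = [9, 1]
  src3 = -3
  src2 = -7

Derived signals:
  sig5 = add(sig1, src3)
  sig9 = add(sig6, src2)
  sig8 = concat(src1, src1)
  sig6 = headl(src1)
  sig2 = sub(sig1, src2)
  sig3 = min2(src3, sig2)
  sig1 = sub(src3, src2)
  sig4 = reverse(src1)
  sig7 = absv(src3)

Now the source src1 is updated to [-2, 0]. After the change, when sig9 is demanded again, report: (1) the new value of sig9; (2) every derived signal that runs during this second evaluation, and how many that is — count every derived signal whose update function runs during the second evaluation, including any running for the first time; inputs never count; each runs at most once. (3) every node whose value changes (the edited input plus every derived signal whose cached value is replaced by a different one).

First demand of the output computes:
  sig6 = headl([9, 1]) = 9
  sig9 = add(9, -7) = 2

After the edit, cleaning proceeds:
  sig6: a read changed (src1 [9, 1]->[-2, 0]) — executes, giving -2.
  sig9: a read changed (sig6 9->-2) — executes, giving -9.

Demanding sig9 again yields -9.
2 derived signals run: sig6, sig9.
The nodes whose values change: src1, sig6, sig9.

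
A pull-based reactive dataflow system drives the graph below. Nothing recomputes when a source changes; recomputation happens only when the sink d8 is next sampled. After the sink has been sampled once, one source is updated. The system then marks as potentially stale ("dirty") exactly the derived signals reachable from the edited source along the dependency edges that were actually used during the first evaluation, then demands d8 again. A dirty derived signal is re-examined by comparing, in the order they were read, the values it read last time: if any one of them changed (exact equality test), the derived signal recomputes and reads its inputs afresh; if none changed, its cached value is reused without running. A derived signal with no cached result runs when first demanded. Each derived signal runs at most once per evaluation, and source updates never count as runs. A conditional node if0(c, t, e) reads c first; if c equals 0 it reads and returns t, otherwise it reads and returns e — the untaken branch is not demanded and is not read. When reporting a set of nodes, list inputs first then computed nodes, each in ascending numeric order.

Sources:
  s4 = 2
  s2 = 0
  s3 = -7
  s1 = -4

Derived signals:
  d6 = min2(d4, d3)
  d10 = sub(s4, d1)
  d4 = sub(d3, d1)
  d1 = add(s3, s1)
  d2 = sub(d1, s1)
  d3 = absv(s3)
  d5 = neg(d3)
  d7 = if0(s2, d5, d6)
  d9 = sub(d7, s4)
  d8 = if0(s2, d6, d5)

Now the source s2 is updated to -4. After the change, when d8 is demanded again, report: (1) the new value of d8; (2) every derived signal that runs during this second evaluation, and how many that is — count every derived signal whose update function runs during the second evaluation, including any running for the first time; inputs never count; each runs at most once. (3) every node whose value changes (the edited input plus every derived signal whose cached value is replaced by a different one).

First evaluation (everything demanded from the output):
  d1 = add(-7, -4) = -11
  d3 = absv(-7) = 7
  d4 = sub(7, -11) = 18
  d6 = min2(18, 7) = 7
  d8 = if0(s2=0 -> then branch d6) = 7

Propagation after the edit:
  d5: demanded for the first time — runs, produces -7.
  d8: runs — s2 0->-4; result -7.

Key observation: a condition flipped, so demand reaches new nodes — d5 runs for the first time.

New value of d8: -7.
Derived signals that run: d5, d8 — 2 in total.
Values that change: s2, d8.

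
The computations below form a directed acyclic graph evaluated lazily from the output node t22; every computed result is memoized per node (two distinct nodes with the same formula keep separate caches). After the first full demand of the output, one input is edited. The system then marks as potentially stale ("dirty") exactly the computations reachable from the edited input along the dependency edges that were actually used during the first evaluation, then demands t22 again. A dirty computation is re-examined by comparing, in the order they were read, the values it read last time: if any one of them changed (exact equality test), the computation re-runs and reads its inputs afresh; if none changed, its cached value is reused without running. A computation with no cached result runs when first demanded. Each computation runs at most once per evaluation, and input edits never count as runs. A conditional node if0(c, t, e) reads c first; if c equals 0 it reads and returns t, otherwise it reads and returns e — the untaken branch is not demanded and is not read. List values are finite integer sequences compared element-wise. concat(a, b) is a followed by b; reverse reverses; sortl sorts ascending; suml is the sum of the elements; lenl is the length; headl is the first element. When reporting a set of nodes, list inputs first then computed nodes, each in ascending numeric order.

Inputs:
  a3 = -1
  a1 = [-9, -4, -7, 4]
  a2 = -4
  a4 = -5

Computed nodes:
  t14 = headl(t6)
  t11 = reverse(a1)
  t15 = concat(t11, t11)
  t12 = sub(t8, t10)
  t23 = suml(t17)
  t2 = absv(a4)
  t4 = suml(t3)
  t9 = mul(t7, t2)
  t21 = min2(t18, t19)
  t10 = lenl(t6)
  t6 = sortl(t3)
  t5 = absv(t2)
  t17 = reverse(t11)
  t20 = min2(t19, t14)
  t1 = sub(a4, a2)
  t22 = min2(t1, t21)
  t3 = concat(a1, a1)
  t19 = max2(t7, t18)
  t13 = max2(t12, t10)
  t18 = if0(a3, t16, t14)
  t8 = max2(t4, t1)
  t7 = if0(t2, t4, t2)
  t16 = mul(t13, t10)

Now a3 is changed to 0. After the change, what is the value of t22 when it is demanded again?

Demanding t22 again yields -1.
Note the branch switch — t4, t8, t10, t12, t13, t16 had no cache and run now for the first time.

First demand of the output computes:
  t1 = sub(-5, -4) = -1
  t2 = absv(-5) = 5
  t3 = concat([-9, -4, -7, 4], [-9, -4, -7, 4]) = [-9, -4, -7, 4, -9, -4, -7, 4]
  t6 = sortl([-9, -4, -7, 4, -9, -4, -7, 4]) = [-9, -9, -7, -7, -4, -4, 4, 4]
  t7 = if0(t2=5 -> else branch t2) = 5
  t14 = headl([-9, -9, -7, -7, -4, -4, 4, 4]) = -9
  t18 = if0(a3=-1 -> else branch t14) = -9
  t19 = max2(5, -9) = 5
  t21 = min2(-9, 5) = -9
  t22 = min2(-1, -9) = -9

After the edit, cleaning proceeds:
  t4: had never run; runs now, result -32.
  t8: had never run; runs now, result -1.
  t10: had never run; runs now, result 8.
  t12: had never run; runs now, result -9.
  t13: had never run; runs now, result 8.
  t16: had never run; runs now, result 64.
  t18: a read changed (a3 -1->0) — executes, giving 64.
  t19: a read changed (t18 -9->64) — executes, giving 64.
  t21: a read changed (t18 -9->64; t19 5->64) — executes, giving 64.
  t22: a read changed (t21 -9->64) — executes, giving -1.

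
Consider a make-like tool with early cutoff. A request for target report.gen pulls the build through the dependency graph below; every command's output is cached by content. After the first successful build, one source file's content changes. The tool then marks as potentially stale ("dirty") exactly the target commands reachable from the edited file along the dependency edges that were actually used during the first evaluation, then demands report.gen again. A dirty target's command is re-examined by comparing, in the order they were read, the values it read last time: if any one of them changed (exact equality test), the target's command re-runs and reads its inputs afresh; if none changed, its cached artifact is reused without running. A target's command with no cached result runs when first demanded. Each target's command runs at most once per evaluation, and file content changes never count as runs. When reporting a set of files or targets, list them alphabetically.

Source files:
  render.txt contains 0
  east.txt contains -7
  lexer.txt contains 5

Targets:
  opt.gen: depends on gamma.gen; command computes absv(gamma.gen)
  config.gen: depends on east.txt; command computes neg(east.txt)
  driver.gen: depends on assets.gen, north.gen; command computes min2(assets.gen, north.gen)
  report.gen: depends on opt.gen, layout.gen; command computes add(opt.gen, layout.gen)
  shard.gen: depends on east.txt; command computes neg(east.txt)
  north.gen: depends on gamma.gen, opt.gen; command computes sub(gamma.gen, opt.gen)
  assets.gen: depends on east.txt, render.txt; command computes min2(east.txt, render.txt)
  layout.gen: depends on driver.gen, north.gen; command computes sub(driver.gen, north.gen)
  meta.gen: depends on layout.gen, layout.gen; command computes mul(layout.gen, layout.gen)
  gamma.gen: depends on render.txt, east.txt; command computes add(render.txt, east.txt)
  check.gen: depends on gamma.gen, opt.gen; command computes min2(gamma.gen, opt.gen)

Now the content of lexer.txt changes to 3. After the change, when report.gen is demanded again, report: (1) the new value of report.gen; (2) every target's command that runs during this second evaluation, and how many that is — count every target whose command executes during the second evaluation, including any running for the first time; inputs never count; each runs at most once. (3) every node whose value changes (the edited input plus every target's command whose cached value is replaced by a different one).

Demanding report.gen again yields 7.
0 target commands run: none.
The nodes whose values change: lexer.txt.
Note the shortcut — nothing in the graph depends on lexer.txt at all, so no recomputation happens.

First demand of the output computes:
  assets.gen = min2(-7, 0) = -7
  gamma.gen = add(0, -7) = -7
  opt.gen = absv(-7) = 7
  north.gen = sub(-7, 7) = -14
  driver.gen = min2(-7, -14) = -14
  layout.gen = sub(-14, -14) = 0
  report.gen = add(7, 0) = 7

After the edit, cleaning proceeds:
  no node depends on lexer.txt at all; the second demand re-runs nothing.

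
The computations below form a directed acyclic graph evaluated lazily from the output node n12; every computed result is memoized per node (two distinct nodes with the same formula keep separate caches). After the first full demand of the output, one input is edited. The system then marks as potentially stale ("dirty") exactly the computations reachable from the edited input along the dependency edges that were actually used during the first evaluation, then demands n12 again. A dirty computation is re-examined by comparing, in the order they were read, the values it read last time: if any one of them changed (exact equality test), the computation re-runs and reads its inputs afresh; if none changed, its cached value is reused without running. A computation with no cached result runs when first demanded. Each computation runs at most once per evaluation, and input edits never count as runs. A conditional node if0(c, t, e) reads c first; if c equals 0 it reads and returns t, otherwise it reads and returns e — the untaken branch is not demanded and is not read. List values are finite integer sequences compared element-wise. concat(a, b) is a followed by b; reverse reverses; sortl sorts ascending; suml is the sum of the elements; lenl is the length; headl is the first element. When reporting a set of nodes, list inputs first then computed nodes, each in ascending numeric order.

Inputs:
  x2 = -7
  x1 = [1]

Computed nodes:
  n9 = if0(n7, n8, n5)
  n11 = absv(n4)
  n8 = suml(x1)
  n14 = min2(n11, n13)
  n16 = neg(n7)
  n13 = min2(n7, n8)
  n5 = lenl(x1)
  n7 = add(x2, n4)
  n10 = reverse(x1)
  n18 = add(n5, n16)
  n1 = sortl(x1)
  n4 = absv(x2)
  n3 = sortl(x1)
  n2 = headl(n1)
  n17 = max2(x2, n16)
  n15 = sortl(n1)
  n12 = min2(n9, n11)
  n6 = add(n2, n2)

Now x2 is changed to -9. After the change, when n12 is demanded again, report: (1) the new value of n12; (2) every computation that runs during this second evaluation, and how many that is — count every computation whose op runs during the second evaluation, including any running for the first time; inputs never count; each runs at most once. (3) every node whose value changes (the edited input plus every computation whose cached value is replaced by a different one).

Demanding n12 again yields 1.
4 computations run: n4, n7, n11, n12.
The nodes whose values change: x2, n4, n11.
Note where the cutoff bites: n9 is checked, finds nothing changed, and keeps its cache.

First demand of the output computes:
  n4 = absv(-7) = 7
  n7 = add(-7, 7) = 0
  n8 = suml([1]) = 1
  n9 = if0(n7=0 -> then branch n8) = 1
  n11 = absv(7) = 7
  n12 = min2(1, 7) = 1

After the edit, cleaning proceeds:
  n4: a read changed (x2 -7->-9) — executes, giving 9.
  n7: a read changed (x2 -7->-9; n4 7->9) — executes, giving 0 — identical to its old value.
  n9: dirty, but its reads are unchanged (n7 unchanged, n8 unchanged); cached 1 stands.
  n11: a read changed (n4 7->9) — executes, giving 9.
  n12: a read changed (n11 7->9) — executes, giving 1 — identical to its old value.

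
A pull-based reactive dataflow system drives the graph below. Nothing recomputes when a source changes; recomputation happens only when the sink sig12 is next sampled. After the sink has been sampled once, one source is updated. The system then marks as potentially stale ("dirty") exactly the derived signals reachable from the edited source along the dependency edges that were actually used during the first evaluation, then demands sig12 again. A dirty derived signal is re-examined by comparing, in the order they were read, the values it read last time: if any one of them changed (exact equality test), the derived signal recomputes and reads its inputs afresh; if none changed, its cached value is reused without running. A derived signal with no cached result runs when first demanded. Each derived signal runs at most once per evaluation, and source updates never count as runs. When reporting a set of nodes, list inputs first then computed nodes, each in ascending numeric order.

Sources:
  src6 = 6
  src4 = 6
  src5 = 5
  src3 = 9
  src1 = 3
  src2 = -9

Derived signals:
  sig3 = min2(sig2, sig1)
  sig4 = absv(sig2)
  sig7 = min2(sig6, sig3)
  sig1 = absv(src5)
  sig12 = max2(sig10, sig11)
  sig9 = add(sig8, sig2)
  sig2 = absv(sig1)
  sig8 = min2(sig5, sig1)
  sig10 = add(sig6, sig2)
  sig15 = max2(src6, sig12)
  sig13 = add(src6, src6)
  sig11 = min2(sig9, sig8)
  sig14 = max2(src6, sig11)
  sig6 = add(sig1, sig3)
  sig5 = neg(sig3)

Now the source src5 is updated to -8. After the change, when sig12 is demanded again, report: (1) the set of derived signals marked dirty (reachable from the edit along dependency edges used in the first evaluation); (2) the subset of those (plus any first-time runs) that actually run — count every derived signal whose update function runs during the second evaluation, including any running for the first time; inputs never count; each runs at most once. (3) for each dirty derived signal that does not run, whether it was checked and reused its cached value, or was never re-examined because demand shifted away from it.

First evaluation (everything demanded from the output):
  sig1 = absv(5) = 5
  sig2 = absv(5) = 5
  sig3 = min2(5, 5) = 5
  sig5 = neg(5) = -5
  sig6 = add(5, 5) = 10
  sig8 = min2(-5, 5) = -5
  sig9 = add(-5, 5) = 0
  sig10 = add(10, 5) = 15
  sig11 = min2(0, -5) = -5
  sig12 = max2(15, -5) = 15

Propagation after the edit:
  sig1: runs — src5 5->-8; result 8.
  sig2: runs — sig1 5->8; result 8.
  sig3: runs — sig2 5->8; sig1 5->8; result 8.
  sig5: runs — sig3 5->8; result -8.
  sig6: runs — sig1 5->8; sig3 5->8; result 16.
  sig8: runs — sig5 -5->-8; sig1 5->8; result -8.
  sig9: runs — sig8 -5->-8; sig2 5->8; result 0 (same value as before).
  sig10: runs — sig6 10->16; sig2 5->8; result 24.
  sig11: runs — sig8 -5->-8; result -8.
  sig12: runs — sig10 15->24; sig11 -5->-8; result 24.

Marked dirty: sig1, sig2, sig3, sig5, sig6, sig8, sig9, sig10, sig11, sig12.
Derived signals that run: sig1, sig2, sig3, sig5, sig6, sig8, sig9, sig10, sig11, sig12 — 10 in total.
Every dirty derived signal ran.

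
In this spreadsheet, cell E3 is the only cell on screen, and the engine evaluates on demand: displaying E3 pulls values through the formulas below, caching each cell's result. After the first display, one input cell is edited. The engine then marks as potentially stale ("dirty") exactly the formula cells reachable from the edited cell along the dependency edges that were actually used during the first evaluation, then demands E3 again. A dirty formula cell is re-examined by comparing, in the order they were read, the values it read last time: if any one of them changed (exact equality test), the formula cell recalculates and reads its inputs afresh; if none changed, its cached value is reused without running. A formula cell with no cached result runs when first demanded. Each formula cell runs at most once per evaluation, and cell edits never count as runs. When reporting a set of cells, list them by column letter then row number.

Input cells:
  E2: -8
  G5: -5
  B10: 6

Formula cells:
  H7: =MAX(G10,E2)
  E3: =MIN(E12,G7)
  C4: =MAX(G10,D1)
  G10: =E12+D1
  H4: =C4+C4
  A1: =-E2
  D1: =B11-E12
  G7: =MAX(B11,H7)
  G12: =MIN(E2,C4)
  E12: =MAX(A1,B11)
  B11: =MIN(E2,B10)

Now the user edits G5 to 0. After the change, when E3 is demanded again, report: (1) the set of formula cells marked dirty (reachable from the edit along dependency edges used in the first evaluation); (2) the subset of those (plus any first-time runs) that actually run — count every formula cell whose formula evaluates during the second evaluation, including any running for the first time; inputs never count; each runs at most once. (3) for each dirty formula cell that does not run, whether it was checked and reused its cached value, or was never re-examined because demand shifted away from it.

Initial pass — values computed on the first demand:
  A1 = -(-8) = 8
  B11 = MIN(-8, 6) = -8
  E12 = MAX(8, -8) = 8
  D1 = -8 - 8 = -16
  G10 = 8 + -16 = -8
  H7 = MAX(-8, -8) = -8
  G7 = MAX(-8, -8) = -8
  E3 = MIN(8, -8) = -8

Second demand — change propagation:
  no demanded computation ever read G5, so the edit dirties nothing and nothing runs.

The important point: nothing the output needs ever reads G5, so the edit is invisible to it.

Dirty set: none.
Run set: none (0 run).
All dirty formula cells ended up running.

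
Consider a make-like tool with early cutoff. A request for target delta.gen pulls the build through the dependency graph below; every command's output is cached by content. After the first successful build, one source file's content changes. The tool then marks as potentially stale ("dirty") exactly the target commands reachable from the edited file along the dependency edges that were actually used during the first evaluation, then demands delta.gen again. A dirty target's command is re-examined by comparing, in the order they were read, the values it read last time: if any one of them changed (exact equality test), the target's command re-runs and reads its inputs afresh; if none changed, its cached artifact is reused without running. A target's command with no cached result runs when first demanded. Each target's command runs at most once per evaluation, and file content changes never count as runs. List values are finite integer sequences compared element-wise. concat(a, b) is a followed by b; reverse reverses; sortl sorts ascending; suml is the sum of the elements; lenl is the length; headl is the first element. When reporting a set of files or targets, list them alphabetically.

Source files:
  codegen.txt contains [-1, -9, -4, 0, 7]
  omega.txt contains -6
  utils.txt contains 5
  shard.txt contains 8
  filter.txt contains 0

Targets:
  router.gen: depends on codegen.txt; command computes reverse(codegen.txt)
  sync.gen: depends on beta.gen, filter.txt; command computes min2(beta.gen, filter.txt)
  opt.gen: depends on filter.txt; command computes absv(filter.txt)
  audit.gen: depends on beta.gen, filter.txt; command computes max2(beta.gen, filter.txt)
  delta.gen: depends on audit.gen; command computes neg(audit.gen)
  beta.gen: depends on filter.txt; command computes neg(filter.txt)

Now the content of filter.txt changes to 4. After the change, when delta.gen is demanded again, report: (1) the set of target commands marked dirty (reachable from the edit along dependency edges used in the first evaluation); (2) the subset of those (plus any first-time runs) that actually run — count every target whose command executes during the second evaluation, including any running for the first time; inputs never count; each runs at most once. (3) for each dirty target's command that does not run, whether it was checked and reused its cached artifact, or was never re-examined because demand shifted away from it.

The edit dirties: audit.gen, beta.gen, delta.gen.
3 target commands run: audit.gen, beta.gen, delta.gen.
No dirty target's command escaped a run.

First demand of the output computes:
  beta.gen = neg(0) = 0
  audit.gen = max2(0, 0) = 0
  delta.gen = neg(0) = 0

After the edit, cleaning proceeds:
  beta.gen: a read changed (filter.txt 0->4) — executes, giving -4.
  audit.gen: a read changed (beta.gen 0->-4; filter.txt 0->4) — executes, giving 4.
  delta.gen: a read changed (audit.gen 0->4) — executes, giving -4.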